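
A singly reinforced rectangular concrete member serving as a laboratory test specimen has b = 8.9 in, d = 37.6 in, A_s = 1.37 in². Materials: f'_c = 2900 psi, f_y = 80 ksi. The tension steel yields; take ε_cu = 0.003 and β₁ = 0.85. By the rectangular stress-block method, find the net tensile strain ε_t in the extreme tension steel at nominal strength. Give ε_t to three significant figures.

ε_t ≈ 0.0162

a = A_s f_y/(0.85 f'_c b) = 4.996 in.
β₁ = 0.85, so c = a/β₁ = 4.996/0.85 = 5.878 in.
From the linear strain diagram with ε_cu = 0.003: ε_t = 0.003 (d − c)/c = 0.003 × (37.6 − 5.878)/5.878 = 0.0162.
Since ε_t ≥ 0.005, the section is tension-controlled.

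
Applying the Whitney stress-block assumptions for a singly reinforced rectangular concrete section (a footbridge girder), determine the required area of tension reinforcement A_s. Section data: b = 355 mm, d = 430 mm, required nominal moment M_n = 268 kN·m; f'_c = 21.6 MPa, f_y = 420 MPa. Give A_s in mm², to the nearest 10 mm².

With M_n = 0.85 f'_c a b (d − a/2), solve the quadratic for a:
a = d − √(d² − 2M_n/(0.85 f'_c b)) = 430 − √(430² − 2 × 268×10⁶/(0.85 × 21.6 × 355)) = 109.59 mm.
A_s = 0.85 f'_c a b / f_y = 0.85 × 21.6 × 109.59 × 355 / 420 = 1700.7 mm².

A_s ≈ 1700 mm²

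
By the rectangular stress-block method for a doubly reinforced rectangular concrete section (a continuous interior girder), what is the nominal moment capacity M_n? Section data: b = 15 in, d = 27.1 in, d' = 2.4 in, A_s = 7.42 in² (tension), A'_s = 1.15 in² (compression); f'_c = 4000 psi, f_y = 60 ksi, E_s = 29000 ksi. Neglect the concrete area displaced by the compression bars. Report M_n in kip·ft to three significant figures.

M_n ≈ 876 kip·ft

Assume both steels yield.
a = (A_s − A'_s) f_y/(0.85 f'_c b) = (7.42 − 1.15) × 60/(0.85 × 4 × 15) = 7.376 in.
c = a/β₁ = 7.376/0.85 = 8.678 in; ε'_s = 0.003(c − d')/c = 0.0022 ≥ ε_y = 0.0021, so the compression steel yields.
M_n = (A_s − A'_s) f_y (d − a/2) + A'_s f_y (d − d') = 376.2 × (27.1 − 3.688) + 69 × (27.1 − 2.4) = 8807.6 + 1704.3 = 10511.9 kip·in = 10511.9/12 = 875.99 kip·ft.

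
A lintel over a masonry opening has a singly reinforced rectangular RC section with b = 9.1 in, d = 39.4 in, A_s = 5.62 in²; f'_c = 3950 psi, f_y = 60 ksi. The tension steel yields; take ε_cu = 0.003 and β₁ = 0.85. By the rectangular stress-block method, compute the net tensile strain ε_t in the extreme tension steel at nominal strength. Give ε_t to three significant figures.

a = A_s f_y/(0.85 f'_c b) = 11.036 in.
β₁ = 0.85, so c = a/β₁ = 11.036/0.85 = 12.984 in.
From the linear strain diagram with ε_cu = 0.003: ε_t = 0.003 (d − c)/c = 0.003 × (39.4 − 12.984)/12.984 = 0.00610.
Since ε_t ≥ 0.005, the section is tension-controlled.

ε_t ≈ 0.00610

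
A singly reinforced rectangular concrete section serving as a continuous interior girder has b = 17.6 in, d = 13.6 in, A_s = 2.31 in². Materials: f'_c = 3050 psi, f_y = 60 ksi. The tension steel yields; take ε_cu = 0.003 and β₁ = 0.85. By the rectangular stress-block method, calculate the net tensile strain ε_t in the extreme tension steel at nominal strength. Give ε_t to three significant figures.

ε_t ≈ 0.00842

a = A_s f_y/(0.85 f'_c b) = 3.038 in.
β₁ = 0.85, so c = a/β₁ = 3.038/0.85 = 3.574 in.
From the linear strain diagram with ε_cu = 0.003: ε_t = 0.003 (d − c)/c = 0.003 × (13.6 − 3.574)/3.574 = 0.00842.
Since ε_t ≥ 0.005, the section is tension-controlled.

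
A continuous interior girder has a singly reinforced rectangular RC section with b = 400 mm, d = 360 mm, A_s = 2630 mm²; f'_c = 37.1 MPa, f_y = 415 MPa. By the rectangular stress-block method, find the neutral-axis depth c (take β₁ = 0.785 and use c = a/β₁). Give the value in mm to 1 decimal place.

T = A_s f_y = 2630 × 415 = 1091450 N = 1091.45 kN.
Setting C = 0.85 f'_c a b equal to T: a = 1091450/(0.85 × 37.1 × 400) = 86.527 mm.
With β₁ = 0.785, c = a/β₁ = 86.527/0.785 = 110.2 mm.

c ≈ 110.2 mm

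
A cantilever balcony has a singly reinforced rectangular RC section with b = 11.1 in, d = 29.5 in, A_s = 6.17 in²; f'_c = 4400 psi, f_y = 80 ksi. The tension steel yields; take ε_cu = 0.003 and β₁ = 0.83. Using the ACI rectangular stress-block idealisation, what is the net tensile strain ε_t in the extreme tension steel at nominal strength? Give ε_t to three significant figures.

a = A_s f_y/(0.85 f'_c b) = 11.890 in.
β₁ = 0.83, so c = a/β₁ = 11.890/0.83 = 14.325 in.
From the linear strain diagram with ε_cu = 0.003: ε_t = 0.003 (d − c)/c = 0.003 × (29.5 − 14.325)/14.325 = 0.00318.
ε_t < 0.004 — the section is over-reinforced for flexure under ACI limits.

ε_t ≈ 0.00318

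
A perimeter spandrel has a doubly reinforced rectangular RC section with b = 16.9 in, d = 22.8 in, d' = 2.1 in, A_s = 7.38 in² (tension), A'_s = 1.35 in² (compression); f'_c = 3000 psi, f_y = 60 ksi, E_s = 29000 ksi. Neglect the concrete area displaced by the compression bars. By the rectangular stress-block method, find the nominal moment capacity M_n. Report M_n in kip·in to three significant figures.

Assume both steels yield.
a = (A_s − A'_s) f_y/(0.85 f'_c b) = (7.38 − 1.35) × 60/(0.85 × 3 × 16.9) = 8.395 in.
c = a/β₁ = 8.395/0.85 = 9.876 in; ε'_s = 0.003(c − d')/c = 0.0024 ≥ ε_y = 0.0021, so the compression steel yields.
M_n = (A_s − A'_s) f_y (d − a/2) + A'_s f_y (d − d') = 361.8 × (22.8 − 4.1975) + 81 × (22.8 − 2.1) = 6730.4 + 1676.7 = 8407.1 kip·in.

M_n ≈ 8410 kip·in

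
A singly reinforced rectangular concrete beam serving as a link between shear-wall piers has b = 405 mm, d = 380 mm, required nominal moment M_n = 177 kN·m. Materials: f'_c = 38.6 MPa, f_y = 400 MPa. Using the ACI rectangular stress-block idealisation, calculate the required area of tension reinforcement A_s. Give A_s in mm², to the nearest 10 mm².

With M_n = 0.85 f'_c a b (d − a/2), solve the quadratic for a:
a = d − √(d² − 2M_n/(0.85 f'_c b)) = 380 − √(380² − 2 × 177×10⁶/(0.85 × 38.6 × 405)) = 36.84 mm.
A_s = 0.85 f'_c a b / f_y = 0.85 × 38.6 × 36.84 × 405 / 400 = 1223.8 mm².

A_s ≈ 1220 mm²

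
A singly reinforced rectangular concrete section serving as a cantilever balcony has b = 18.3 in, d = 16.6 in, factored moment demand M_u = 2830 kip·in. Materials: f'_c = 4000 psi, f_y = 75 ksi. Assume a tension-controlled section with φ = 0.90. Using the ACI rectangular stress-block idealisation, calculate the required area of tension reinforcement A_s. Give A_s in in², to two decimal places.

A_s ≈ 2.81 in²

M_n = M_u/φ = 2830/0.90 = 3144.44 kip·in.
From M_n = 0.85 f'_c a b (d − a/2):
a = d − √(d² − 2M_n/(0.85 f'_c b)) = 16.6 − √(16.6² − 2 × 3144.44/(0.85 × 4 × 18.3)) = 3.391 in.
A_s = 0.85 f'_c a b / f_y = 0.85 × 4 × 3.391 × 18.3 / 75 = 2.813 in².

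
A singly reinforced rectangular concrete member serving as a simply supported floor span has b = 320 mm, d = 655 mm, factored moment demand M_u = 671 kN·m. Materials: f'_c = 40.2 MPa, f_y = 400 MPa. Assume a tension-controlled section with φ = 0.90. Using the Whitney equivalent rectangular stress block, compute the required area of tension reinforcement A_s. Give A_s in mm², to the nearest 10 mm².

M_n = M_u/φ = 671/0.90 = 745.556 kN·m.
With M_n = 0.85 f'_c a b (d − a/2), solve the quadratic for a:
a = d − √(d² − 2M_n/(0.85 f'_c b)) = 655 − √(655² − 2 × 745.556×10⁶/(0.85 × 40.2 × 320)) = 114.02 mm.
A_s = 0.85 f'_c a b / f_y = 0.85 × 40.2 × 114.02 × 320 / 400 = 3116.9 mm².

A_s ≈ 3120 mm²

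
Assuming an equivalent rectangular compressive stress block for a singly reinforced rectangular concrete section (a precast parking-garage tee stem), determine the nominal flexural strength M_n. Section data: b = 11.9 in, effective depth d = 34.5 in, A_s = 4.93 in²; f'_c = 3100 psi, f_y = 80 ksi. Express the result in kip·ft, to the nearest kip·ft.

T = A_s f_y = 4.93 × 80 = 394.4 kips.
a = T/(0.85 f'_c b) = 394.4/(0.85 × 3.1 × 11.9) = 12.578 in.
M_n = T(d − a/2) = 394.4 × (34.5 − 6.289) = 11126.4 kip·in = 11126.4/12 = 927.20 kip·ft.

M_n ≈ 927 kip·ft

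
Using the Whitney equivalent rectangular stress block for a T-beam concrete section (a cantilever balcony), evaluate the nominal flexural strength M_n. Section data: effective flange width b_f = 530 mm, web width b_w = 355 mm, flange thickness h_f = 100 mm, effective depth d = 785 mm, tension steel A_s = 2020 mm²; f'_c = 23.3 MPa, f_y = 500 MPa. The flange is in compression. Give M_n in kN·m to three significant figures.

Tension: T = A_s f_y = 2020 × 500 = 1010000 N.
Try a within the flange: a = T/(0.85 f'_c b_f) = 1010000/(0.85 × 23.3 × 530) = 96.22 mm.
Since a = 96.22 ≤ h_f = 100 mm, the stress block lies entirely in the flange; analyse as a rectangular beam of width b_f.
M_n = T(d − a/2) = 1010000 × (785 − 48.11) = 744.26 × 10⁶ N·mm.
M_n = 744.26 kN·m.

M_n ≈ 744 kN·m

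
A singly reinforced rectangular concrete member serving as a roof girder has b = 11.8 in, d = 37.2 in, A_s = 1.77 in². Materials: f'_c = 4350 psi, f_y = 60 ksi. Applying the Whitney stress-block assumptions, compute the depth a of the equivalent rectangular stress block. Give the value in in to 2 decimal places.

a ≈ 2.43 in

T = A_s f_y = 1.77 × 60 = 106.2 kips.
a = T/(0.85 f'_c b) = 106.2/(0.85 × 4.35 × 11.8) = 2.43 in.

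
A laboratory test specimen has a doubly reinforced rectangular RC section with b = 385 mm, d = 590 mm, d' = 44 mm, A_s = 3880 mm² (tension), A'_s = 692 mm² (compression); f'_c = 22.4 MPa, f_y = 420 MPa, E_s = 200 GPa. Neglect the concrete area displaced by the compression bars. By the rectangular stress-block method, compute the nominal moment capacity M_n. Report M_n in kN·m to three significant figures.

Assume both tension and compression steel yield.
Net tension couple steel: A_s − A'_s = 3188 mm².
a = (A_s − A'_s) f_y / (0.85 f'_c b) = 1338960/(0.85 × 22.4 × 385) = 182.66 mm.
c = a/β₁ = 182.66/0.85 = 214.89 mm; ε'_s = 0.003(c − d')/c = 0.0024 ≥ f_y/E_s = 0.0021, so compression steel does yield.
M_n = (A_s − A'_s) f_y (d − a/2) + A'_s f_y (d − d') = [1338960 × (590 − 91.33) + 290640 × (590 − 44)] × 10⁻⁶ = 667.70 + 158.69 = 826.39 kN·m.

M_n ≈ 826 kN·m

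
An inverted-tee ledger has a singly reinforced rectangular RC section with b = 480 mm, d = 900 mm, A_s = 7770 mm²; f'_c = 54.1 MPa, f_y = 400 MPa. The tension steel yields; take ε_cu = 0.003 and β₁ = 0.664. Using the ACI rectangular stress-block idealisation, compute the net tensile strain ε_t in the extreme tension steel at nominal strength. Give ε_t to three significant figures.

a = A_s f_y/(0.85 f'_c b) = 140.81 mm.
β₁ = 0.664, so c = a/β₁ = 140.81/0.664 = 212.06 mm.
From the linear strain diagram with ε_cu = 0.003: ε_t = 0.003 (d − c)/c = 0.003 × (900 − 212.06)/212.06 = 0.00973.
Since ε_t ≥ 0.005, the section is tension-controlled.

ε_t ≈ 0.00973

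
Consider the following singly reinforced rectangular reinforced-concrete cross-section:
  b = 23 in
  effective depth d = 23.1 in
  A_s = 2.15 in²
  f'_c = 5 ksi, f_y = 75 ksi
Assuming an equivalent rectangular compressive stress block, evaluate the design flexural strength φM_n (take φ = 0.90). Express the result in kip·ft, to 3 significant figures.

φM_n ≈ 269 kip·ft

T = A_s f_y = 2.15 × 75 = 161.25 kips.
a = T/(0.85 f'_c b) = 161.25/(0.85 × 5 × 23) = 1.650 in.
M_n = T(d − a/2) = 161.25 × (23.1 − 0.825) = 3591.8 kip·in = 3591.8/12 = 299.32 kip·ft.
φM_n = 0.90 × 299.32 = 269.39 kip·ft.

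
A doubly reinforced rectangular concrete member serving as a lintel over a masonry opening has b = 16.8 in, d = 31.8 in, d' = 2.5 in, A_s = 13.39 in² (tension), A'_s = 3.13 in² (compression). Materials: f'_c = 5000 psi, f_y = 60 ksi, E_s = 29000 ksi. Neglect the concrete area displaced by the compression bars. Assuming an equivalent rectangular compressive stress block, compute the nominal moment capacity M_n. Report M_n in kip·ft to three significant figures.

M_n ≈ 1870 kip·ft

Assume both steels yield.
a = (A_s − A'_s) f_y/(0.85 f'_c b) = (13.39 − 3.13) × 60/(0.85 × 5 × 16.8) = 8.622 in.
c = a/β₁ = 8.622/0.8 = 10.778 in; ε'_s = 0.003(c − d')/c = 0.0023 ≥ ε_y = 0.0021, so the compression steel yields.
M_n = (A_s − A'_s) f_y (d − a/2) + A'_s f_y (d − d') = 615.6 × (31.8 − 4.311) + 187.8 × (31.8 − 2.5) = 16922.2 + 5502.5 = 22424.7 kip·in = 22424.7/12 = 1868.73 kip·ft.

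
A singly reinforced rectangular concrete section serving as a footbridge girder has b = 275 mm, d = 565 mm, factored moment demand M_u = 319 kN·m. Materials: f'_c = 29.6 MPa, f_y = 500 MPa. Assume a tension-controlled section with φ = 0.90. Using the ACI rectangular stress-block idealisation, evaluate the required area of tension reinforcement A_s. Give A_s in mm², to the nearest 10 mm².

M_n = M_u/φ = 319/0.90 = 354.444 kN·m.
With M_n = 0.85 f'_c a b (d − a/2), solve the quadratic for a:
a = d − √(d² − 2M_n/(0.85 f'_c b)) = 565 − √(565² − 2 × 354.444×10⁶/(0.85 × 29.6 × 275)) = 99.41 mm.
A_s = 0.85 f'_c a b / f_y = 0.85 × 29.6 × 99.41 × 275 / 500 = 1375.6 mm².

A_s ≈ 1380 mm²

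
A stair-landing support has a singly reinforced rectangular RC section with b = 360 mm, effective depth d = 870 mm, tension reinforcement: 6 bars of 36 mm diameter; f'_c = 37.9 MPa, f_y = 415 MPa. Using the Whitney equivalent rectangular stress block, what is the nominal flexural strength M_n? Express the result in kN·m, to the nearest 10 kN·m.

M_n ≈ 1930 kN·m

A_s = 6 × 1018 = 6108 mm².
T = A_s f_y = 6108 × 415 = 2534820 N = 2534.82 kN.
From C = T: a = T/(0.85 f'_c b) = 2534820/(0.85 × 37.9 × 360) = 218.57 mm.
M_n = T(d − a/2) = 2534.82 kN × (870 − 109.285) mm = 1928.28 kN·m.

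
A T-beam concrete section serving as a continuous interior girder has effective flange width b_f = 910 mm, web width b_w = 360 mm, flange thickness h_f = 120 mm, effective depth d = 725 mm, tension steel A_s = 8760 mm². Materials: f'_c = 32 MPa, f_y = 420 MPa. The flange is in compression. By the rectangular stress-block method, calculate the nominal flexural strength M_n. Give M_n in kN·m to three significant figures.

M_n ≈ 2380 kN·m

Tension: T = A_s f_y = 8760 × 420 = 3679200 N.
Try a within the flange: a = T/(0.85 f'_c b_f) = 3679200/(0.85 × 32 × 910) = 148.64 mm.
a = 148.64 > h_f = 120 mm: the block extends into the web. Split into flange-overhang and web parts.
C_f = 0.85 f'_c (b_f − b_w) h_f = 0.85 × 32 × (910 − 360) × 120 = 1795200 N.
Remaining web compression depth: a_w = (T − C_f)/(0.85 f'_c b_w) = (3679200 − 1795200)/(0.85 × 32 × 360) = 192.40 mm.
M_n = C_f(d − h_f/2) + (T − C_f)(d − a_w/2) = 1795200 × (725 − 60) + 1884000 × (725 − 96.2) = 1193.81 + 1184.66 = 2378.47 × 10⁶ N·mm.
M_n = 2378.47 kN·m.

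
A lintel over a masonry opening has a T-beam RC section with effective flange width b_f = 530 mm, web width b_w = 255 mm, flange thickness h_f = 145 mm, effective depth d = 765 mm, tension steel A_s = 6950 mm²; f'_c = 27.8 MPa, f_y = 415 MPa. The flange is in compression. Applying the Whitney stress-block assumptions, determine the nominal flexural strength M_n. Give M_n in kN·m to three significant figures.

M_n ≈ 1830 kN·m

Tension: T = A_s f_y = 6950 × 415 = 2884250 N.
Try a within the flange: a = T/(0.85 f'_c b_f) = 2884250/(0.85 × 27.8 × 530) = 230.30 mm.
a = 230.30 > h_f = 145 mm: the block extends into the web. Split into flange-overhang and web parts.
C_f = 0.85 f'_c (b_f − b_w) h_f = 0.85 × 27.8 × (530 − 255) × 145 = 942246 N.
Remaining web compression depth: a_w = (T − C_f)/(0.85 f'_c b_w) = (2884250 − 942246)/(0.85 × 27.8 × 255) = 322.29 mm.
M_n = C_f(d − h_f/2) + (T − C_f)(d − a_w/2) = 942246 × (765 − 72.5) + 1942004 × (765 − 161.145) = 652.51 + 1172.69 = 1825.20 × 10⁶ N·mm.
M_n = 1825.20 kN·m.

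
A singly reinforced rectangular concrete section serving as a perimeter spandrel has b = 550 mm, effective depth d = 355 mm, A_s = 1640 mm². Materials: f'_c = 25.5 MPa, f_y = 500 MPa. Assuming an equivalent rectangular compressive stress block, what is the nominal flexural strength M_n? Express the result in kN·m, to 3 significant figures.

T = A_s f_y = 1640 × 500 = 820000 N = 820 kN.
From C = T: a = T/(0.85 f'_c b) = 820000/(0.85 × 25.5 × 550) = 68.78 mm.
M_n = T(d − a/2) = 820 kN × (355 − 34.39) mm = 262.90 kN·m.

M_n ≈ 263 kN·m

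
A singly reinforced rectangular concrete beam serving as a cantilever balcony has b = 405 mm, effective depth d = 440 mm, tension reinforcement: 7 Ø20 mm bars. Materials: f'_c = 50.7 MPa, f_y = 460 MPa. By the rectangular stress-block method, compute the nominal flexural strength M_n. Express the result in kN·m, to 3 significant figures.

A_s = 7 × 314 = 2198 mm².
T = A_s f_y = 2198 × 460 = 1011080 N = 1011.08 kN.
From C = T: a = T/(0.85 f'_c b) = 1011080/(0.85 × 50.7 × 405) = 57.93 mm.
M_n = T(d − a/2) = 1011.08 kN × (440 − 28.965) mm = 415.59 kN·m.

M_n ≈ 416 kN·m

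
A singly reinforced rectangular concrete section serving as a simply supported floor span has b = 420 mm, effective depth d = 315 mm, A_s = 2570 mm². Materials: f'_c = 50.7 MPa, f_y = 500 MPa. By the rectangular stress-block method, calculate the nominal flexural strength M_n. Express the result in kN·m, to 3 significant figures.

M_n ≈ 359 kN·m

T = A_s f_y = 2570 × 500 = 1285000 N = 1285 kN.
From C = T: a = T/(0.85 f'_c b) = 1285000/(0.85 × 50.7 × 420) = 70.99 mm.
M_n = T(d − a/2) = 1285 kN × (315 − 35.495) mm = 359.16 kN·m.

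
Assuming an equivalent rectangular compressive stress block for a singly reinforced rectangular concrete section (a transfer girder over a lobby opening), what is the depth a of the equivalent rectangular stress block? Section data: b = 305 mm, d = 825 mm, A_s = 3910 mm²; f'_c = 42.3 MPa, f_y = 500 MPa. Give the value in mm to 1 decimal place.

a ≈ 178.3 mm

T = A_s f_y = 3910 × 500 = 1955000 N = 1955 kN.
Setting C = 0.85 f'_c a b equal to T: a = 1955000/(0.85 × 42.3 × 305) = 178.3 mm.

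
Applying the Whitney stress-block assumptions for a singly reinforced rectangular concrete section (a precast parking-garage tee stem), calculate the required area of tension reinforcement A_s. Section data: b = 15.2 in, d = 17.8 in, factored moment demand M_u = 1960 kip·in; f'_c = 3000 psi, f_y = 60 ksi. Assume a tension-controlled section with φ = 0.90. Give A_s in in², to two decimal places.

A_s ≈ 2.26 in²

M_n = M_u/φ = 1960/0.90 = 2177.78 kip·in.
From M_n = 0.85 f'_c a b (d − a/2):
a = d − √(d² − 2M_n/(0.85 f'_c b)) = 17.8 − √(17.8² − 2 × 2177.78/(0.85 × 3 × 15.2)) = 3.501 in.
A_s = 0.85 f'_c a b / f_y = 0.85 × 3 × 3.501 × 15.2 / 60 = 2.262 in².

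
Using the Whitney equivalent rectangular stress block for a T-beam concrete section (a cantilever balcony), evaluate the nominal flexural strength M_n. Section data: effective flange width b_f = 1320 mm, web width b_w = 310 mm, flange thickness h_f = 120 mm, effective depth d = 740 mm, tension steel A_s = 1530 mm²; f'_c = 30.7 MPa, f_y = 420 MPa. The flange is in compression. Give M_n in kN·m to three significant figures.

Tension: T = A_s f_y = 1530 × 420 = 642600 N.
Try a within the flange: a = T/(0.85 f'_c b_f) = 642600/(0.85 × 30.7 × 1320) = 18.66 mm.
Since a = 18.66 ≤ h_f = 120 mm, the stress block lies entirely in the flange; analyse as a rectangular beam of width b_f.
M_n = T(d − a/2) = 642600 × (740 − 9.33) = 469.53 × 10⁶ N·mm.
M_n = 469.53 kN·m.

M_n ≈ 470 kN·m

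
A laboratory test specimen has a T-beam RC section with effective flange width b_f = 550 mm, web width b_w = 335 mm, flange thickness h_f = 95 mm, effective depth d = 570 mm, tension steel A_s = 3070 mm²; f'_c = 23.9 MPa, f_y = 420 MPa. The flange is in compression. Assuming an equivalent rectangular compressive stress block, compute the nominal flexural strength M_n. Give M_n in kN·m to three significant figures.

Tension: T = A_s f_y = 3070 × 420 = 1289400 N.
Try a within the flange: a = T/(0.85 f'_c b_f) = 1289400/(0.85 × 23.9 × 550) = 115.40 mm.
a = 115.40 > h_f = 95 mm: the block extends into the web. Split into flange-overhang and web parts.
C_f = 0.85 f'_c (b_f − b_w) h_f = 0.85 × 23.9 × (550 − 335) × 95 = 414934 N.
Remaining web compression depth: a_w = (T − C_f)/(0.85 f'_c b_w) = (1289400 − 414934)/(0.85 × 23.9 × 335) = 128.49 mm.
M_n = C_f(d − h_f/2) + (T − C_f)(d − a_w/2) = 414934 × (570 − 47.5) + 874466 × (570 − 64.245) = 216.80 + 442.27 = 659.07 × 10⁶ N·mm.
M_n = 659.07 kN·m.

M_n ≈ 659 kN·m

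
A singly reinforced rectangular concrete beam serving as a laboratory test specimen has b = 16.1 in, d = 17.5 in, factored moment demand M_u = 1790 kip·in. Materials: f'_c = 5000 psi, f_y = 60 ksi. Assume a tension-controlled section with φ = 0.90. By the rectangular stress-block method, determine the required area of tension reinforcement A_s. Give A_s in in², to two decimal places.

M_n = M_u/φ = 1790/0.90 = 1988.89 kip·in.
From M_n = 0.85 f'_c a b (d − a/2):
a = d − √(d² − 2M_n/(0.85 f'_c b)) = 17.5 − √(17.5² − 2 × 1988.89/(0.85 × 5 × 16.1)) = 1.748 in.
A_s = 0.85 f'_c a b / f_y = 0.85 × 5 × 1.748 × 16.1 / 60 = 1.993 in².

A_s ≈ 1.99 in²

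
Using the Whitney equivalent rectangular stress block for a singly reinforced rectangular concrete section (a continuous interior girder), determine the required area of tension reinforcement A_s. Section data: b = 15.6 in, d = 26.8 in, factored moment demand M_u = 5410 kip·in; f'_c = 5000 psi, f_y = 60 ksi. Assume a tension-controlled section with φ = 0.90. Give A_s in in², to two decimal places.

M_n = M_u/φ = 5410/0.90 = 6011.11 kip·in.
From M_n = 0.85 f'_c a b (d − a/2):
a = d − √(d² − 2M_n/(0.85 f'_c b)) = 26.8 − √(26.8² − 2 × 6011.11/(0.85 × 5 × 15.6)) = 3.629 in.
A_s = 0.85 f'_c a b / f_y = 0.85 × 5 × 3.629 × 15.6 / 60 = 4.010 in².

A_s ≈ 4.01 in²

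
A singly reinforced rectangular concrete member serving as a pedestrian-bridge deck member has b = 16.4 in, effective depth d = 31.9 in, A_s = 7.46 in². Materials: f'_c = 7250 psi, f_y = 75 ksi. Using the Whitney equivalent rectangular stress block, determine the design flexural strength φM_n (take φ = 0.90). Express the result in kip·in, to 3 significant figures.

T = A_s f_y = 7.46 × 75 = 559.5 kips.
a = T/(0.85 f'_c b) = 559.5/(0.85 × 7.25 × 16.4) = 5.536 in.
M_n = T(d − a/2) = 559.5 × (31.9 − 2.768) = 16299.4 kip·in.
φM_n = 0.90 × 16299.4 = 14669.5 kip·in.

φM_n ≈ 14700 kip·in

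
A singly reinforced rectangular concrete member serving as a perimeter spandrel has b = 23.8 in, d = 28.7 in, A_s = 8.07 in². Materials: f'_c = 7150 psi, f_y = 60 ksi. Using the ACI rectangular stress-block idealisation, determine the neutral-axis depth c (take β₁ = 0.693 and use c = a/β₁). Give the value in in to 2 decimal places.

T = A_s f_y = 8.07 × 60 = 484.2 kips.
a = T/(0.85 f'_c b) = 484.2/(0.85 × 7.15 × 23.8) = 3.3475 in.
With β₁ = 0.693, c = a/β₁ = 3.3475/0.693 = 4.83 in.

c ≈ 4.83 in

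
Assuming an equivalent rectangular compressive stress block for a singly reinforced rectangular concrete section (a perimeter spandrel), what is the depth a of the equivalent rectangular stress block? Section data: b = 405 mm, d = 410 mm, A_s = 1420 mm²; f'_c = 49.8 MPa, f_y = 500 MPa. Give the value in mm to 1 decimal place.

T = A_s f_y = 1420 × 500 = 710000 N = 710 kN.
Setting C = 0.85 f'_c a b equal to T: a = 710000/(0.85 × 49.8 × 405) = 41.4 mm.

a ≈ 41.4 mm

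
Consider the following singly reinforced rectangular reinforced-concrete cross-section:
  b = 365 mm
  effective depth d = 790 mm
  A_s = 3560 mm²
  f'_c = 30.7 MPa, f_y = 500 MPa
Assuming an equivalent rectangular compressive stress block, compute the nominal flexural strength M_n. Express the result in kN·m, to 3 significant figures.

T = A_s f_y = 3560 × 500 = 1780000 N = 1780 kN.
From C = T: a = T/(0.85 f'_c b) = 1780000/(0.85 × 30.7 × 365) = 186.88 mm.
M_n = T(d − a/2) = 1780 kN × (790 − 93.44) mm = 1239.88 kN·m.

M_n ≈ 1240 kN·m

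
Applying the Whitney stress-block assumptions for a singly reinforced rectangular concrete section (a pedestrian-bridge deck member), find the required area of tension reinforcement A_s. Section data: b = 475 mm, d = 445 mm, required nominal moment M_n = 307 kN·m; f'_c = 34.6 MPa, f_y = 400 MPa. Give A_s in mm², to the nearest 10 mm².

A_s ≈ 1830 mm²

With M_n = 0.85 f'_c a b (d − a/2), solve the quadratic for a:
a = d − √(d² − 2M_n/(0.85 f'_c b)) = 445 − √(445² − 2 × 307×10⁶/(0.85 × 34.6 × 475)) = 52.48 mm.
A_s = 0.85 f'_c a b / f_y = 0.85 × 34.6 × 52.48 × 475 / 400 = 1832.8 mm².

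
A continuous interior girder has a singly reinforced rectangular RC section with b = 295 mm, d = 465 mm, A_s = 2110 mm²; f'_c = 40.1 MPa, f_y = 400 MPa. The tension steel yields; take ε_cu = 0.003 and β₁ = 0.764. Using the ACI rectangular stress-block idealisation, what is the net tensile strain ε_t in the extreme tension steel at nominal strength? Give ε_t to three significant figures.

a = A_s f_y/(0.85 f'_c b) = 83.94 mm.
β₁ = 0.764, so c = a/β₁ = 83.94/0.764 = 109.87 mm.
From the linear strain diagram with ε_cu = 0.003: ε_t = 0.003 (d − c)/c = 0.003 × (465 − 109.87)/109.87 = 0.00970.
Since ε_t ≥ 0.005, the section is tension-controlled.

ε_t ≈ 0.00970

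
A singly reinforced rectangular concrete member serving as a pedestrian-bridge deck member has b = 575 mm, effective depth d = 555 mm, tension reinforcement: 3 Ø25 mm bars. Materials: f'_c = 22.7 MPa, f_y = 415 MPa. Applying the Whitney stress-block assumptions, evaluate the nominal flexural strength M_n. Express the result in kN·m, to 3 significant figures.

M_n ≈ 322 kN·m

A_s = 3 × 491 = 1473 mm².
T = A_s f_y = 1473 × 415 = 611295 N = 611.295 kN.
From C = T: a = T/(0.85 f'_c b) = 611295/(0.85 × 22.7 × 575) = 55.10 mm.
M_n = T(d − a/2) = 611.295 kN × (555 − 27.55) mm = 322.43 kN·m.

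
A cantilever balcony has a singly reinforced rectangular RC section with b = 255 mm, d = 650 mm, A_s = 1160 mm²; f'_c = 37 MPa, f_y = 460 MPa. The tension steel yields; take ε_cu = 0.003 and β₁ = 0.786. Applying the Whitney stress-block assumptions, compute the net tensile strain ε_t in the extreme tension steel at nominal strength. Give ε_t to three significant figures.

a = A_s f_y/(0.85 f'_c b) = 66.54 mm.
β₁ = 0.786, so c = a/β₁ = 66.54/0.786 = 84.66 mm.
From the linear strain diagram with ε_cu = 0.003: ε_t = 0.003 (d − c)/c = 0.003 × (650 − 84.66)/84.66 = 0.0200.
Since ε_t ≥ 0.005, the section is tension-controlled.

ε_t ≈ 0.0200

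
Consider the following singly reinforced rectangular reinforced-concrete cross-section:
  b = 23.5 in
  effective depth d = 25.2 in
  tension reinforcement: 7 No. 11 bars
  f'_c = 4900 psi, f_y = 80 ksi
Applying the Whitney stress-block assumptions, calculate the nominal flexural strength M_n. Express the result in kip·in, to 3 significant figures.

A_s = 7 × 1.56 = 10.92 in².
T = A_s f_y = 10.92 × 80 = 873.6 kips.
a = T/(0.85 f'_c b) = 873.6/(0.85 × 4.9 × 23.5) = 8.925 in.
M_n = T(d − a/2) = 873.6 × (25.2 − 4.4625) = 18116.3 kip·in.

M_n ≈ 18100 kip·in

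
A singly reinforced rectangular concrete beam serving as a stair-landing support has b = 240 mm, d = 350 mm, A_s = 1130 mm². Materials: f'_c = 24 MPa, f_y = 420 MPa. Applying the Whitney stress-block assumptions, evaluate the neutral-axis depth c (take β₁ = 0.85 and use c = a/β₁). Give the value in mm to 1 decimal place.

T = A_s f_y = 1130 × 420 = 474600 N = 474.6 kN.
Setting C = 0.85 f'_c a b equal to T: a = 474600/(0.85 × 24 × 240) = 96.936 mm.
With β₁ = 0.85, c = a/β₁ = 96.936/0.85 = 114.0 mm.

c ≈ 114.0 mm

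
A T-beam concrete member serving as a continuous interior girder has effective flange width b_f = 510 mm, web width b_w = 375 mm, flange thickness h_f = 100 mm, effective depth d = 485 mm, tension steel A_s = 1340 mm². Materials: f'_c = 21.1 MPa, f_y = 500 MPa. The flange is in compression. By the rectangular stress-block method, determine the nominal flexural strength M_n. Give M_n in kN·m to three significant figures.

Tension: T = A_s f_y = 1340 × 500 = 670000 N.
Try a within the flange: a = T/(0.85 f'_c b_f) = 670000/(0.85 × 21.1 × 510) = 73.25 mm.
Since a = 73.25 ≤ h_f = 100 mm, the stress block lies entirely in the flange; analyse as a rectangular beam of width b_f.
M_n = T(d − a/2) = 670000 × (485 − 36.625) = 300.41 × 10⁶ N·mm.
M_n = 300.41 kN·m.

M_n ≈ 300 kN·m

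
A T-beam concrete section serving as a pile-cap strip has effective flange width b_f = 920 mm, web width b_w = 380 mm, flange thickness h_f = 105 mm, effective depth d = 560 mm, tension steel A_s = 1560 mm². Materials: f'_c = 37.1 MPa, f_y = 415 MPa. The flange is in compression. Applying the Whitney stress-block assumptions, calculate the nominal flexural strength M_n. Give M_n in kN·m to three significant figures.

M_n ≈ 355 kN·m

Tension: T = A_s f_y = 1560 × 415 = 647400 N.
Try a within the flange: a = T/(0.85 f'_c b_f) = 647400/(0.85 × 37.1 × 920) = 22.31 mm.
Since a = 22.31 ≤ h_f = 105 mm, the stress block lies entirely in the flange; analyse as a rectangular beam of width b_f.
M_n = T(d − a/2) = 647400 × (560 − 11.155) = 355.32 × 10⁶ N·mm.
M_n = 355.32 kN·m.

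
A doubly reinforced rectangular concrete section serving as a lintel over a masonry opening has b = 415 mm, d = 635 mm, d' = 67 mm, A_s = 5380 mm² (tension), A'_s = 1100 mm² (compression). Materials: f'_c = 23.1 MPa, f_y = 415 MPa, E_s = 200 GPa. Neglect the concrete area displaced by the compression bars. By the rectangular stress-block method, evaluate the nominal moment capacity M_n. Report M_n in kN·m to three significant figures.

Assume both tension and compression steel yield.
Net tension couple steel: A_s − A'_s = 4280 mm².
a = (A_s − A'_s) f_y / (0.85 f'_c b) = 1776200/(0.85 × 23.1 × 415) = 217.98 mm.
c = a/β₁ = 217.98/0.85 = 256.45 mm; ε'_s = 0.003(c − d')/c = 0.0022 ≥ f_y/E_s = 0.0021, so compression steel does yield.
M_n = (A_s − A'_s) f_y (d − a/2) + A'_s f_y (d − d') = [1776200 × (635 − 108.99) + 456500 × (635 − 67)] × 10⁻⁶ = 934.30 + 259.29 = 1193.59 kN·m.

M_n ≈ 1190 kN·m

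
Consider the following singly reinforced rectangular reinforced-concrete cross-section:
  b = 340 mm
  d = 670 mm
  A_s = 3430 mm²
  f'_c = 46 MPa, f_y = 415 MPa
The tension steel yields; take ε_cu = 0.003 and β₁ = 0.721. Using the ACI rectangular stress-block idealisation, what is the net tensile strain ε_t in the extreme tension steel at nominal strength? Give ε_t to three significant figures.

ε_t ≈ 0.0105

a = A_s f_y/(0.85 f'_c b) = 107.07 mm.
β₁ = 0.721, so c = a/β₁ = 107.07/0.721 = 148.50 mm.
From the linear strain diagram with ε_cu = 0.003: ε_t = 0.003 (d − c)/c = 0.003 × (670 − 148.50)/148.50 = 0.0105.
Since ε_t ≥ 0.005, the section is tension-controlled.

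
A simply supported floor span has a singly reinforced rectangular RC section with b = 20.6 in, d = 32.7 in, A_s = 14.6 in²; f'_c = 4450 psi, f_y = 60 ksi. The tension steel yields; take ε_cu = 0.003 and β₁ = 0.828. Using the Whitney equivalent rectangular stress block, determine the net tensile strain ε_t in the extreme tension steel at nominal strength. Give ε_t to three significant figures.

a = A_s f_y/(0.85 f'_c b) = 11.242 in.
β₁ = 0.828, so c = a/β₁ = 11.242/0.828 = 13.577 in.
From the linear strain diagram with ε_cu = 0.003: ε_t = 0.003 (d − c)/c = 0.003 × (32.7 − 13.577)/13.577 = 0.00423.
ε_t is between 0.004 and 0.005 — transition zone.

ε_t ≈ 0.00423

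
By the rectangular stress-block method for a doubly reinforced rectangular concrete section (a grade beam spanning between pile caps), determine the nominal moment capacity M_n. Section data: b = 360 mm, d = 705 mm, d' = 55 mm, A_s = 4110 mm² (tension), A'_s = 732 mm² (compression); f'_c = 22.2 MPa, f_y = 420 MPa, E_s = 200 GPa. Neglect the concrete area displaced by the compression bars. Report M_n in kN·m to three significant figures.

M_n ≈ 1050 kN·m

Assume both tension and compression steel yield.
Net tension couple steel: A_s − A'_s = 3378 mm².
a = (A_s − A'_s) f_y / (0.85 f'_c b) = 1418760/(0.85 × 22.2 × 360) = 208.85 mm.
c = a/β₁ = 208.85/0.85 = 245.71 mm; ε'_s = 0.003(c − d')/c = 0.0023 ≥ f_y/E_s = 0.0021, so compression steel does yield.
M_n = (A_s − A'_s) f_y (d − a/2) + A'_s f_y (d − d') = [1418760 × (705 − 104.425) + 307440 × (705 − 55)] × 10⁻⁶ = 852.07 + 199.84 = 1051.91 kN·m.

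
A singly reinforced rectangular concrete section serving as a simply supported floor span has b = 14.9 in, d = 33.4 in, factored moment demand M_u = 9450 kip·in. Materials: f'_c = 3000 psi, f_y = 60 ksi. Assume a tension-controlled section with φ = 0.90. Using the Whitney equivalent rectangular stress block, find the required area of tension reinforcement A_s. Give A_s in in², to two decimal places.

M_n = M_u/φ = 9450/0.90 = 10500 kip·in.
From M_n = 0.85 f'_c a b (d − a/2):
a = d − √(d² − 2M_n/(0.85 f'_c b)) = 33.4 − √(33.4² − 2 × 10500/(0.85 × 3 × 14.9)) = 9.675 in.
A_s = 0.85 f'_c a b / f_y = 0.85 × 3 × 9.675 × 14.9 / 60 = 6.127 in².

A_s ≈ 6.13 in²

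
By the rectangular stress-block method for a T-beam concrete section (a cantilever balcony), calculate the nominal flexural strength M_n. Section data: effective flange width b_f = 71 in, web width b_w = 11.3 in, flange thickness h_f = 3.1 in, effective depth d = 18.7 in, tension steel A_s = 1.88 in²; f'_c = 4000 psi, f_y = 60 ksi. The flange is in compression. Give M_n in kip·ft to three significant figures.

M_n ≈ 174 kip·ft

Tension: T = A_s f_y = 1.88 × 60 = 112.8 kips.
Try a within the flange: a = T/(0.85 f'_c b_f) = 112.8/(0.85 × 4 × 71) = 0.467 in.
Since a = 0.467 ≤ h_f = 3.1 in, the stress block lies entirely in the flange; analyse as a rectangular beam of width b_f.
M_n = T(d − a/2) = 112.8 × (18.7 − 0.2335) = 2083.0 kip·in.
M_n = 2083.0/12 = 173.58 kip·ft.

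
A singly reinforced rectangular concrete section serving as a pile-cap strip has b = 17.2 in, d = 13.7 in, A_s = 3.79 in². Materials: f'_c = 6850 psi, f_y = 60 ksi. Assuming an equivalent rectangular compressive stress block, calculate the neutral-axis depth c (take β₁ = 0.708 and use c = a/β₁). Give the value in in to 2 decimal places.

c ≈ 3.21 in

T = A_s f_y = 3.79 × 60 = 227.4 kips.
a = T/(0.85 f'_c b) = 227.4/(0.85 × 6.85 × 17.2) = 2.2707 in.
With β₁ = 0.708, c = a/β₁ = 2.2707/0.708 = 3.21 in.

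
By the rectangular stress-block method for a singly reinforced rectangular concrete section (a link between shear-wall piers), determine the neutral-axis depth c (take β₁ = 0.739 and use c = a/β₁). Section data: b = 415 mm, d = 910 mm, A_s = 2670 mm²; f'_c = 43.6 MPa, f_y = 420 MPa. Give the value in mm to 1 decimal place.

T = A_s f_y = 2670 × 420 = 1121400 N = 1121.4 kN.
Setting C = 0.85 f'_c a b equal to T: a = 1121400/(0.85 × 43.6 × 415) = 72.913 mm.
With β₁ = 0.739, c = a/β₁ = 72.913/0.739 = 98.7 mm.

c ≈ 98.7 mm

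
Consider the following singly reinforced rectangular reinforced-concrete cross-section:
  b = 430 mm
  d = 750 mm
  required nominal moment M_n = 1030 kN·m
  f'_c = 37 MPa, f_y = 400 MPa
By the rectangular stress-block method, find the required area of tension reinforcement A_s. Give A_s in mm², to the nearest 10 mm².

A_s ≈ 3700 mm²

With M_n = 0.85 f'_c a b (d − a/2), solve the quadratic for a:
a = d − √(d² − 2M_n/(0.85 f'_c b)) = 750 − √(750² − 2 × 1030×10⁶/(0.85 × 37 × 430)) = 109.55 mm.
A_s = 0.85 f'_c a b / f_y = 0.85 × 37 × 109.55 × 430 / 400 = 3703.7 mm².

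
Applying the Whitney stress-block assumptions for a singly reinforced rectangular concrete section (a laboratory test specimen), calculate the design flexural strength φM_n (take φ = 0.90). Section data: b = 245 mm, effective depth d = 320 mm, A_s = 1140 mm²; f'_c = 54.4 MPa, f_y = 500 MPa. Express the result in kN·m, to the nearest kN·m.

T = A_s f_y = 1140 × 500 = 570000 N = 570 kN.
From C = T: a = T/(0.85 f'_c b) = 570000/(0.85 × 54.4 × 245) = 50.31 mm.
M_n = T(d − a/2) = 570 kN × (320 − 25.155) mm = 168.06 kN·m.
φM_n = 0.90 × 168.06 = 151.25 kN·m.

φM_n ≈ 151 kN·m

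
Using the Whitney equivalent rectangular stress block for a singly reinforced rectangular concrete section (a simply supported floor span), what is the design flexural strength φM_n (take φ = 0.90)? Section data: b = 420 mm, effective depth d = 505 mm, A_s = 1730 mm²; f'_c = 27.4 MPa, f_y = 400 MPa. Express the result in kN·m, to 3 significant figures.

T = A_s f_y = 1730 × 400 = 692000 N = 692 kN.
From C = T: a = T/(0.85 f'_c b) = 692000/(0.85 × 27.4 × 420) = 70.74 mm.
M_n = T(d − a/2) = 692 kN × (505 − 35.37) mm = 324.98 kN·m.
φM_n = 0.90 × 324.98 = 292.48 kN·m.

φM_n ≈ 292 kN·m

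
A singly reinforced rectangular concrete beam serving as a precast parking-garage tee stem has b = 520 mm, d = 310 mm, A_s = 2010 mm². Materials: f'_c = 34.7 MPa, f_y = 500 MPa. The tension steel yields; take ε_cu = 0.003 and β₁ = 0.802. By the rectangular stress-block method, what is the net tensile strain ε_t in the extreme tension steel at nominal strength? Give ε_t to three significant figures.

a = A_s f_y/(0.85 f'_c b) = 65.53 mm.
β₁ = 0.802, so c = a/β₁ = 65.53/0.802 = 81.71 mm.
From the linear strain diagram with ε_cu = 0.003: ε_t = 0.003 (d − c)/c = 0.003 × (310 − 81.71)/81.71 = 0.00838.
Since ε_t ≥ 0.005, the section is tension-controlled.

ε_t ≈ 0.00838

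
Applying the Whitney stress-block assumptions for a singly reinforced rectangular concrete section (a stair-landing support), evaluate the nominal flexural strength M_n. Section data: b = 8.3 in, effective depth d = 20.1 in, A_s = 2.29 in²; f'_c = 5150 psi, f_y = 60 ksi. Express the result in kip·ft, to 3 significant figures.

T = A_s f_y = 2.29 × 60 = 137.4 kips.
a = T/(0.85 f'_c b) = 137.4/(0.85 × 5.15 × 8.3) = 3.782 in.
M_n = T(d − a/2) = 137.4 × (20.1 − 1.891) = 2501.9 kip·in = 2501.9/12 = 208.49 kip·ft.

M_n ≈ 208 kip·ft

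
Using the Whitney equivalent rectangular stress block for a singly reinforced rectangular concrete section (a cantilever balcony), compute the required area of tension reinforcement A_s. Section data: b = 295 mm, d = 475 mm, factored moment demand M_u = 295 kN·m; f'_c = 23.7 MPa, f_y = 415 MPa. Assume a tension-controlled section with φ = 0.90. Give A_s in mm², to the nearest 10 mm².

M_n = M_u/φ = 295/0.90 = 327.778 kN·m.
With M_n = 0.85 f'_c a b (d − a/2), solve the quadratic for a:
a = d − √(d² − 2M_n/(0.85 f'_c b)) = 475 − √(475² − 2 × 327.778×10⁶/(0.85 × 23.7 × 295)) = 135.42 mm.
A_s = 0.85 f'_c a b / f_y = 0.85 × 23.7 × 135.42 × 295 / 415 = 1939.2 mm².

A_s ≈ 1940 mm²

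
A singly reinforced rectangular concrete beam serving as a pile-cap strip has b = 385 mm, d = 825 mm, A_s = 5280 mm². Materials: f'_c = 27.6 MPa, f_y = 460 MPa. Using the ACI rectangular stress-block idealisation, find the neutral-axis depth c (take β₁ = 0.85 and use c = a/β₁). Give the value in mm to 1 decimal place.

T = A_s f_y = 5280 × 460 = 2428800 N = 2428.8 kN.
Setting C = 0.85 f'_c a b equal to T: a = 2428800/(0.85 × 27.6 × 385) = 268.908 mm.
With β₁ = 0.85, c = a/β₁ = 268.908/0.85 = 316.4 mm.

c ≈ 316.4 mm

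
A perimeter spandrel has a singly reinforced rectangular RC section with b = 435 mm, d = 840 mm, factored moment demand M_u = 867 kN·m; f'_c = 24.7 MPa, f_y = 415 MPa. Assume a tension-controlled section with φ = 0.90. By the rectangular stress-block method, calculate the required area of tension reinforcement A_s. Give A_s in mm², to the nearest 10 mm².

A_s ≈ 3010 mm²

M_n = M_u/φ = 867/0.90 = 963.333 kN·m.
With M_n = 0.85 f'_c a b (d − a/2), solve the quadratic for a:
a = d − √(d² − 2M_n/(0.85 f'_c b)) = 840 − √(840² − 2 × 963.333×10⁶/(0.85 × 24.7 × 435)) = 136.69 mm.
A_s = 0.85 f'_c a b / f_y = 0.85 × 24.7 × 136.69 × 435 / 415 = 3008.1 mm².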